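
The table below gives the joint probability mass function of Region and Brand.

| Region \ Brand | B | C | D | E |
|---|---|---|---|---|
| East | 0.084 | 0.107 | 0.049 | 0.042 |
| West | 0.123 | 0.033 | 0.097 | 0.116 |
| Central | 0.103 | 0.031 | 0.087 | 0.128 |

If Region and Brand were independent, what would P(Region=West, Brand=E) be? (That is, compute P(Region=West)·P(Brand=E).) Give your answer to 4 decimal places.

0.1055

P(Region=West) = 0.123 + 0.033 + 0.097 + 0.116 = 0.369.
P(Brand=E) = 0.042 + 0.116 + 0.128 = 0.286.
Product: 0.369 × 0.286 = 0.1055.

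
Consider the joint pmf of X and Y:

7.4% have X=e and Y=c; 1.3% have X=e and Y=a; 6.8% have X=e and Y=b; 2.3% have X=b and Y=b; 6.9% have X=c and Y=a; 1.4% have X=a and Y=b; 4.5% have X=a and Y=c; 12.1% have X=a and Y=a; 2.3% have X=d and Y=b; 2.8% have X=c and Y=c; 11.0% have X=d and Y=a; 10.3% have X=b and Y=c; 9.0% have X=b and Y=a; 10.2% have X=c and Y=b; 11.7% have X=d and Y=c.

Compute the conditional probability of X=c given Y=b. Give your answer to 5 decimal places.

0.44348

P(Y=b) = 0.014 + 0.023 + 0.102 + 0.023 + 0.068 = 0.230.
P(X=c | Y=b) = 0.102/0.230 = 0.44348.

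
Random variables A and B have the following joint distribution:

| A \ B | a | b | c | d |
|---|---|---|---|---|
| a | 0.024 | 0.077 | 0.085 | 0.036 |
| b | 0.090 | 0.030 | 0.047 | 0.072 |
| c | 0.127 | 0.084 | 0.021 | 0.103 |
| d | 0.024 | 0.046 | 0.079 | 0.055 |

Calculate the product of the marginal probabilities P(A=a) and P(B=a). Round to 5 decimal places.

0.05883

P(A=a) = 0.024 + 0.077 + 0.085 + 0.036 = 0.222.
P(B=a) = 0.024 + 0.090 + 0.127 + 0.024 = 0.265.
Product: 0.222 × 0.265 = 0.05883.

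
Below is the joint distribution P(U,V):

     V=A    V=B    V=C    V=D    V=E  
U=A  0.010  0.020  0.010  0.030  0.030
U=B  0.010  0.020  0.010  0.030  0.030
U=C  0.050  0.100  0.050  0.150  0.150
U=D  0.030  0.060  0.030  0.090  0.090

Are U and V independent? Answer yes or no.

yes

Every cell satisfies P(U,V) = P(U)·P(V). For instance P(U=C) = 0.500, P(V=E) = 0.300, and 0.500×0.300 = 0.150 matches the joint entry. So U and V are independent.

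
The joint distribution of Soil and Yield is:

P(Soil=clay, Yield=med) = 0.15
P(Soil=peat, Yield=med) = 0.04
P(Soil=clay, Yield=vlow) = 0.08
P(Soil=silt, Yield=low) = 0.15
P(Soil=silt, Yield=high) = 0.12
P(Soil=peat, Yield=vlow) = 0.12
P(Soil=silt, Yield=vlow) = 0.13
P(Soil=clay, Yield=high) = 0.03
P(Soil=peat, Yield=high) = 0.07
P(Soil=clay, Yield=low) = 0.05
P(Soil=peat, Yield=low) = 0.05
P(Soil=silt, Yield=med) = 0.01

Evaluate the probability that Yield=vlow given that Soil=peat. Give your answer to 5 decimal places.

0.42857

P(Soil=peat) = 0.12 + 0.05 + 0.04 + 0.07 = 0.28.
P(Yield=vlow | Soil=peat) = 0.12/0.28 = 0.42857.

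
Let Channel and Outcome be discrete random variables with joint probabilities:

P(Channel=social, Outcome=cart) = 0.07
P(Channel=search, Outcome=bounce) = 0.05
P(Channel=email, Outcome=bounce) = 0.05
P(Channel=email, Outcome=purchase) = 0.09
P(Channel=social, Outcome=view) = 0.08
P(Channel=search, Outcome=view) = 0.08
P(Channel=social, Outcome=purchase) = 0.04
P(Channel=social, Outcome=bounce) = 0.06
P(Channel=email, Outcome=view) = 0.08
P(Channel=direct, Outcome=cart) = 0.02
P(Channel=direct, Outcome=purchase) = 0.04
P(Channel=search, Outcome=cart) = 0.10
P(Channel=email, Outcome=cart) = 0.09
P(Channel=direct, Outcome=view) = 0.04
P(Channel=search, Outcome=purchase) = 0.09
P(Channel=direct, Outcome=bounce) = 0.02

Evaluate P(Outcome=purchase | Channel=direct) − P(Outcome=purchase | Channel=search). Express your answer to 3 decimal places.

P(Channel=direct) = 0.02 + 0.04 + 0.02 + 0.04 = 0.12; P(Outcome=purchase | Channel=direct) = 0.04/0.12 = 0.3333.
P(Channel=search) = 0.05 + 0.08 + 0.10 + 0.09 = 0.32; P(Outcome=purchase | Channel=search) = 0.09/0.32 = 0.2813.
Difference = 0.052.

0.052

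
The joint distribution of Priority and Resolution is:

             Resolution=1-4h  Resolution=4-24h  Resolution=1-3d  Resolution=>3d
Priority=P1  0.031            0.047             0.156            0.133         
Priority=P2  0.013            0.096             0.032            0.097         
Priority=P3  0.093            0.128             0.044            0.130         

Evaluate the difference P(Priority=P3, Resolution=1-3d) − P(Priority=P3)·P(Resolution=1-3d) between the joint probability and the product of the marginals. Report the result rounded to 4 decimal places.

P(Priority=P3) = 0.093 + 0.128 + 0.044 + 0.130 = 0.395.
P(Resolution=1-3d) = 0.156 + 0.032 + 0.044 = 0.232.
P(Priority=P3, Resolution=1-3d) − P(Priority=P3)P(Resolution=1-3d) = 0.044 − 0.395×0.232 = -0.0476.

-0.0476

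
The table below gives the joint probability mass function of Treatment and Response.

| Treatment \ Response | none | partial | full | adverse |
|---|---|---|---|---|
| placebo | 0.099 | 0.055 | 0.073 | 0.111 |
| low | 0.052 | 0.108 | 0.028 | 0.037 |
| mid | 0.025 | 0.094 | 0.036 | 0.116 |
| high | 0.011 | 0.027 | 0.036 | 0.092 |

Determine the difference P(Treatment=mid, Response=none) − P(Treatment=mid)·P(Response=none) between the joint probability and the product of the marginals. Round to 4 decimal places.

-0.0257

P(Treatment=mid) = 0.025 + 0.094 + 0.036 + 0.116 = 0.271.
P(Response=none) = 0.099 + 0.052 + 0.025 + 0.011 = 0.187.
P(Treatment=mid, Response=none) − P(Treatment=mid)P(Response=none) = 0.025 − 0.271×0.187 = -0.0257.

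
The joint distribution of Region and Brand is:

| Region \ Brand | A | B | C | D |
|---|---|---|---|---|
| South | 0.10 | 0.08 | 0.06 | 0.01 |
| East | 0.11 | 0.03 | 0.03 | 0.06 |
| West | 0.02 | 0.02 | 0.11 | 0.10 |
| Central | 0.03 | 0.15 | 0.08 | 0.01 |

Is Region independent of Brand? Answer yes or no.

P(Region=Central) = 0.27 and P(Brand=B) = 0.28, so their product is 0.0756, but P(Region=Central, Brand=B) = 0.15. Since these differ, Region and Brand are not independent.

no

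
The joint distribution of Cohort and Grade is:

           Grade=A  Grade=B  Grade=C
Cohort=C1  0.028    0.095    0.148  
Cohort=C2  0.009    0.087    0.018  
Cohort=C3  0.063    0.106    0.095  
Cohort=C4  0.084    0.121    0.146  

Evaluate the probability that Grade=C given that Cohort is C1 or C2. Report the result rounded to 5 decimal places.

P(Cohort=C1) = 0.028 + 0.095 + 0.148 = 0.271.
P(Cohort=C2) = 0.009 + 0.087 + 0.018 = 0.114.
P(Cohort ∈ {C1, C2}) = 0.271 + 0.114 = 0.385; P(Grade=C, Cohort ∈ {C1, C2}) = 0.148 + 0.018 = 0.166.
P(Grade=C | Cohort ∈ {C1, C2}) = 0.166/0.385 = 0.43117.

0.43117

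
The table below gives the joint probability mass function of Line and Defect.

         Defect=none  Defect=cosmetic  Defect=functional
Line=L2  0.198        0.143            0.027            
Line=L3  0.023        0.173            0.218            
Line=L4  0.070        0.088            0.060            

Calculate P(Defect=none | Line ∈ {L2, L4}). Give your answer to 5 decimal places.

P(Line=L2) = 0.198 + 0.143 + 0.027 = 0.368.
P(Line=L4) = 0.070 + 0.088 + 0.060 = 0.218.
P(Line ∈ {L2, L4}) = 0.368 + 0.218 = 0.586; P(Defect=none, Line ∈ {L2, L4}) = 0.198 + 0.070 = 0.268.
P(Defect=none | Line ∈ {L2, L4}) = 0.268/0.586 = 0.45734.

0.45734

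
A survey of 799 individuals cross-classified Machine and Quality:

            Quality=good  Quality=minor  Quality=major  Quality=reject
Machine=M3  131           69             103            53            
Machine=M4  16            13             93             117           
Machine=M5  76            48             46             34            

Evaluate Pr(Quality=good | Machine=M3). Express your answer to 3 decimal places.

Total with Machine=M3: 131 + 69 + 103 + 53 = 356.
P(Quality=good | Machine=M3) = 131/356 = 0.368.

0.368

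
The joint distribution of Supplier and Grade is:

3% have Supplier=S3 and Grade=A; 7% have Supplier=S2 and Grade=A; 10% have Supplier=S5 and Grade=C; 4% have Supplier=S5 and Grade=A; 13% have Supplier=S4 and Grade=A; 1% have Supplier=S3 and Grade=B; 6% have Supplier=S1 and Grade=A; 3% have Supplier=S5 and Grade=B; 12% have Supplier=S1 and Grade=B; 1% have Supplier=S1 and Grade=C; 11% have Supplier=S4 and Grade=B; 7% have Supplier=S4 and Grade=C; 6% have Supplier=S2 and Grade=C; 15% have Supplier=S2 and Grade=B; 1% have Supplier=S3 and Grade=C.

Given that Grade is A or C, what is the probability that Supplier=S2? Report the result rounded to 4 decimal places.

0.2241

P(Grade=A) = 0.06 + 0.07 + 0.03 + 0.13 + 0.04 = 0.33.
P(Grade=C) = 0.01 + 0.06 + 0.01 + 0.07 + 0.10 = 0.25.
P(Grade ∈ {A, C}) = 0.33 + 0.25 = 0.58; P(Supplier=S2, Grade ∈ {A, C}) = 0.07 + 0.06 = 0.13.
P(Supplier=S2 | Grade ∈ {A, C}) = 0.13/0.58 = 0.2241.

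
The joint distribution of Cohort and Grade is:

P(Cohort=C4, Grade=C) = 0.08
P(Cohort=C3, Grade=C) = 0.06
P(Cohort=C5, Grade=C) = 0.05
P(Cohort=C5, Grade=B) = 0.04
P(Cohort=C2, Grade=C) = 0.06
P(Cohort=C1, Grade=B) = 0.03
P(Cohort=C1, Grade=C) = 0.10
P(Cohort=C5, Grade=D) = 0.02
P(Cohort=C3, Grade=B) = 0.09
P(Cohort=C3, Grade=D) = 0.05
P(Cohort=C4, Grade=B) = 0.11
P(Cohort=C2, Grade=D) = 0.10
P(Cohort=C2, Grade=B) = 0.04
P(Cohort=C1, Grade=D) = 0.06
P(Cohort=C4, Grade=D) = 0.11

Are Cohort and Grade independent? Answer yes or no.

no

P(Cohort=C1) = 0.19 and P(Grade=C) = 0.35, so their product is 0.0665, but P(Cohort=C1, Grade=C) = 0.10. Since these differ, Cohort and Grade are not independent.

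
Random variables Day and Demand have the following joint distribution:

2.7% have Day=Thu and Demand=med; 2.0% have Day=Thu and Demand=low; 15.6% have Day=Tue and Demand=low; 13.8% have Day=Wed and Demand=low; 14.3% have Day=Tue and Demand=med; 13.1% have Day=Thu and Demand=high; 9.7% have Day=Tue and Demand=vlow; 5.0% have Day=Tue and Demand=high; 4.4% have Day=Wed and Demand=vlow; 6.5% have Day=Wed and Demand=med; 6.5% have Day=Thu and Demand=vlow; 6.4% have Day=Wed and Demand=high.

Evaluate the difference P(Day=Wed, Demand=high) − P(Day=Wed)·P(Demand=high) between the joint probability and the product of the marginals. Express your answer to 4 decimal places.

-0.0122

P(Day=Wed) = 0.044 + 0.138 + 0.065 + 0.064 = 0.311.
P(Demand=high) = 0.050 + 0.064 + 0.131 = 0.245.
P(Day=Wed, Demand=high) − P(Day=Wed)P(Demand=high) = 0.064 − 0.311×0.245 = -0.0122.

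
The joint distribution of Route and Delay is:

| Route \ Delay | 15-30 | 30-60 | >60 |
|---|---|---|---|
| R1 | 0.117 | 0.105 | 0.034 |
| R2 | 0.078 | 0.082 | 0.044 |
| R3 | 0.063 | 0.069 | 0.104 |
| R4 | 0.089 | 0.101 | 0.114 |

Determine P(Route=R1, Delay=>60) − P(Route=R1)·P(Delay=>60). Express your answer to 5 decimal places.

P(Route=R1) = 0.117 + 0.105 + 0.034 = 0.256.
P(Delay=>60) = 0.034 + 0.044 + 0.104 + 0.114 = 0.296.
P(Route=R1, Delay=>60) − P(Route=R1)P(Delay=>60) = 0.034 − 0.256×0.296 = -0.04178.

-0.04178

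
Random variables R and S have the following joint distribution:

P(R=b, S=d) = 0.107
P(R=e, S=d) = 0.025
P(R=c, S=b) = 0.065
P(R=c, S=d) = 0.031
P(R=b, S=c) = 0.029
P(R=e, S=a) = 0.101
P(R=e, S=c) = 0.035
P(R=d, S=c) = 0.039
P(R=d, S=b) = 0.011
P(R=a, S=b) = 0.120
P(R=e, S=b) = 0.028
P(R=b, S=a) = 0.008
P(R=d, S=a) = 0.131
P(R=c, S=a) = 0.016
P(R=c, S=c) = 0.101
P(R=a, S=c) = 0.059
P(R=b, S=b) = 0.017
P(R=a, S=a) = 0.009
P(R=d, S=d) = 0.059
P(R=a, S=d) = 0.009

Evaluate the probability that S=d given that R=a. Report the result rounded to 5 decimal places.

P(R=a) = 0.009 + 0.120 + 0.059 + 0.009 = 0.197.
P(S=d | R=a) = 0.009/0.197 = 0.04569.

0.04569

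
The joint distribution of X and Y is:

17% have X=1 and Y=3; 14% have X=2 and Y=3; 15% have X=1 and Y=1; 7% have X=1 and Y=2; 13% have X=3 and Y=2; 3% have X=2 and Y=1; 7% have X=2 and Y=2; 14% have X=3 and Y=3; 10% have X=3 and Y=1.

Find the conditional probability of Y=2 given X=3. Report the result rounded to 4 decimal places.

P(X=3) = 0.10 + 0.13 + 0.14 = 0.37.
P(Y=2 | X=3) = 0.13/0.37 = 0.3514.

0.3514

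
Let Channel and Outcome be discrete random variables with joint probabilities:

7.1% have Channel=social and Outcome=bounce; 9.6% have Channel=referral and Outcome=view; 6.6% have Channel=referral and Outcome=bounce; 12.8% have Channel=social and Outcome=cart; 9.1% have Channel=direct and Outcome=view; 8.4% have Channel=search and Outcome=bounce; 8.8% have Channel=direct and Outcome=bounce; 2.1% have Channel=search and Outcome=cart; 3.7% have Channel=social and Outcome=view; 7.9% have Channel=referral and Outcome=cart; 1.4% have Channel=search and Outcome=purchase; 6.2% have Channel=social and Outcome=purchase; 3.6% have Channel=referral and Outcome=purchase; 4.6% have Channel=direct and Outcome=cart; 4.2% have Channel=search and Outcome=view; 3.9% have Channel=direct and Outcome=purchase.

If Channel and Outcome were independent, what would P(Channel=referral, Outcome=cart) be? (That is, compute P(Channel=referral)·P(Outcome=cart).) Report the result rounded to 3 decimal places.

P(Channel=referral) = 0.066 + 0.096 + 0.079 + 0.036 = 0.277.
P(Outcome=cart) = 0.021 + 0.128 + 0.046 + 0.079 = 0.274.
Product: 0.277 × 0.274 = 0.076.

0.076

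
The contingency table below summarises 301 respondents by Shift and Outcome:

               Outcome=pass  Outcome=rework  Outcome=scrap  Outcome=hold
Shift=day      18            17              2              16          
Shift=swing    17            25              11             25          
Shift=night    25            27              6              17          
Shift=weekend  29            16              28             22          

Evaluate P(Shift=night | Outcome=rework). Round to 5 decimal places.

Total with Outcome=rework: 17 + 25 + 27 + 16 = 85.
P(Shift=night | Outcome=rework) = 27/85 = 0.31765.

0.31765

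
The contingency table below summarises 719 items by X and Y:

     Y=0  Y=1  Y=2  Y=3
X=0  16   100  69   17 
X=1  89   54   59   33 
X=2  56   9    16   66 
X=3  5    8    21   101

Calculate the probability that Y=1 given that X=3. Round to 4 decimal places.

0.0593

Total with X=3: 5 + 8 + 21 + 101 = 135.
P(Y=1 | X=3) = 8/135 = 0.0593.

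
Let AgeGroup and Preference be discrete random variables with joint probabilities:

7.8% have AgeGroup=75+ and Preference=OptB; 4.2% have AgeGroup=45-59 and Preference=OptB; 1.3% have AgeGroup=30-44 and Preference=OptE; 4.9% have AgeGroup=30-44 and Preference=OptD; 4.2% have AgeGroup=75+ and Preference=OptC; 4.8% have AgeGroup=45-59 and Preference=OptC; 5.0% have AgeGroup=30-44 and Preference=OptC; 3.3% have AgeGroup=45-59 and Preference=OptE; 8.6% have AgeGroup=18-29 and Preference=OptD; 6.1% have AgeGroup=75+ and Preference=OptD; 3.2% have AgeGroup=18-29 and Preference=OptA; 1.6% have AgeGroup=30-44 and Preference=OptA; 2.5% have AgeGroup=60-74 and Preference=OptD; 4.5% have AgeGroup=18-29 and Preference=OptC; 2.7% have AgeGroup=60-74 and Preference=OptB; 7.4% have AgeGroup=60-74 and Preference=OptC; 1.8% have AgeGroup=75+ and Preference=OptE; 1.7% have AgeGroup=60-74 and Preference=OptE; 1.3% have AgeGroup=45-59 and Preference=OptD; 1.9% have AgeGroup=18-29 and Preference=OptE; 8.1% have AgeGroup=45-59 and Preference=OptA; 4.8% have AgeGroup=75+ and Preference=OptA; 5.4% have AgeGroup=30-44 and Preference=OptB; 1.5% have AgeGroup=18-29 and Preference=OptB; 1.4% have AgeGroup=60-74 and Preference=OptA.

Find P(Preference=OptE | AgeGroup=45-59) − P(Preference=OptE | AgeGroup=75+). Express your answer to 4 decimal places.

P(AgeGroup=45-59) = 0.081 + 0.042 + 0.048 + 0.013 + 0.033 = 0.217; P(Preference=OptE | AgeGroup=45-59) = 0.033/0.217 = 0.15207.
P(AgeGroup=75+) = 0.048 + 0.078 + 0.042 + 0.061 + 0.018 = 0.247; P(Preference=OptE | AgeGroup=75+) = 0.018/0.247 = 0.07287.
Difference = 0.0792.

0.0792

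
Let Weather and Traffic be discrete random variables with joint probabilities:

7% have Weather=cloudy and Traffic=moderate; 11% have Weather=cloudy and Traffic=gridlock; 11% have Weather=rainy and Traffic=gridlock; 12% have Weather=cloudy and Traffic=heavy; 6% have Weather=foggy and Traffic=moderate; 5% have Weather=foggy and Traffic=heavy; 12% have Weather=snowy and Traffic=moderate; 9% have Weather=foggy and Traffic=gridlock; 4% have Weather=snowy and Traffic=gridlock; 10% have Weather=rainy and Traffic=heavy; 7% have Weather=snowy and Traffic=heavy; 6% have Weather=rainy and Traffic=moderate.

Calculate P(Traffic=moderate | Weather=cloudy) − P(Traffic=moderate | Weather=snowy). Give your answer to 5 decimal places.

P(Weather=cloudy) = 0.07 + 0.12 + 0.11 = 0.30; P(Traffic=moderate | Weather=cloudy) = 0.07/0.30 = 0.233333.
P(Weather=snowy) = 0.12 + 0.07 + 0.04 = 0.23; P(Traffic=moderate | Weather=snowy) = 0.12/0.23 = 0.521739.
Difference = -0.28841.

-0.28841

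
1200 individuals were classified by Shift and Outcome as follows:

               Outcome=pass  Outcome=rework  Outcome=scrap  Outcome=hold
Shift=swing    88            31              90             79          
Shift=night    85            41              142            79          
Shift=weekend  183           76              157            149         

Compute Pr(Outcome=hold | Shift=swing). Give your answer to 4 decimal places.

0.2743

Total with Shift=swing: 88 + 31 + 90 + 79 = 288.
P(Outcome=hold | Shift=swing) = 79/288 = 0.2743.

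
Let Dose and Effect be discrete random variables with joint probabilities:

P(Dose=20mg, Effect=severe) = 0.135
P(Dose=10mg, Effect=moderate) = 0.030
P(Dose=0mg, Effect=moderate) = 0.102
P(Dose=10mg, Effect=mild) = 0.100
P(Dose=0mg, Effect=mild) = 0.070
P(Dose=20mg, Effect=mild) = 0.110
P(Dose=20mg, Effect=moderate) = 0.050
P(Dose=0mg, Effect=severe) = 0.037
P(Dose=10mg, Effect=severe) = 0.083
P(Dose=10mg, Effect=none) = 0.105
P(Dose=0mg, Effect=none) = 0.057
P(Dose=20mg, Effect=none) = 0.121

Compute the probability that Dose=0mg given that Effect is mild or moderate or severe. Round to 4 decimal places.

0.2915

P(Effect=mild) = 0.070 + 0.100 + 0.110 = 0.280.
P(Effect=moderate) = 0.102 + 0.030 + 0.050 = 0.182.
P(Effect=severe) = 0.037 + 0.083 + 0.135 = 0.255.
P(Effect ∈ {mild, moderate, severe}) = 0.280 + 0.182 + 0.255 = 0.717; P(Dose=0mg, Effect ∈ {mild, moderate, severe}) = 0.070 + 0.102 + 0.037 = 0.209.
P(Dose=0mg | Effect ∈ {mild, moderate, severe}) = 0.209/0.717 = 0.2915.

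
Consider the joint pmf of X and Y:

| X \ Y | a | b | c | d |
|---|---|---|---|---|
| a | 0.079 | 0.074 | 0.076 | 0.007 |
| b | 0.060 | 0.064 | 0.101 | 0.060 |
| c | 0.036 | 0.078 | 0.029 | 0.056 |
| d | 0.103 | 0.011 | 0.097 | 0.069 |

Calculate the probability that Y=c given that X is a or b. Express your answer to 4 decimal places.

P(X=a) = 0.079 + 0.074 + 0.076 + 0.007 = 0.236.
P(X=b) = 0.060 + 0.064 + 0.101 + 0.060 = 0.285.
P(X ∈ {a, b}) = 0.236 + 0.285 = 0.521; P(Y=c, X ∈ {a, b}) = 0.076 + 0.101 = 0.177.
P(Y=c | X ∈ {a, b}) = 0.177/0.521 = 0.3397.

0.3397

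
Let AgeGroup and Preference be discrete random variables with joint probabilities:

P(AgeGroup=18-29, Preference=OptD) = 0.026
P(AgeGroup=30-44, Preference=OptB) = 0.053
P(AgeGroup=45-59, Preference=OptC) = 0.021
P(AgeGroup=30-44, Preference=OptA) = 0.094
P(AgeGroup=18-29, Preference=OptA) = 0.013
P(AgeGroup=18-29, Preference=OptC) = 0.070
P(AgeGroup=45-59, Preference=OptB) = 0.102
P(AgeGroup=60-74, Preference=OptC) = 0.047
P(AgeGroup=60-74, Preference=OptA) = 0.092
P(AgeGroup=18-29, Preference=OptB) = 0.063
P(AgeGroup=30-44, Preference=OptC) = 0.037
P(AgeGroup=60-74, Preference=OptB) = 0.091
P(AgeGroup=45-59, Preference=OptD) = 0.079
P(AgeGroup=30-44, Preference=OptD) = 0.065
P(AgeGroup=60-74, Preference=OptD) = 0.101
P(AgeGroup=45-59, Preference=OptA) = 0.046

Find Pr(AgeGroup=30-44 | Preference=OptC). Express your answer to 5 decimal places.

P(Preference=OptC) = 0.070 + 0.037 + 0.021 + 0.047 = 0.175.
P(AgeGroup=30-44 | Preference=OptC) = 0.037/0.175 = 0.21143.

0.21143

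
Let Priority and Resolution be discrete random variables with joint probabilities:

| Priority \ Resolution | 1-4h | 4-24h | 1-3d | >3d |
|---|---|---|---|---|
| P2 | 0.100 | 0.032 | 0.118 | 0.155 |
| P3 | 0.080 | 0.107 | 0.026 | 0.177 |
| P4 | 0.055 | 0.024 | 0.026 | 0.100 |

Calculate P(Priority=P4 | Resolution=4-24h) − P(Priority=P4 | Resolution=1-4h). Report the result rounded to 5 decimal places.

-0.08680

P(Resolution=4-24h) = 0.032 + 0.107 + 0.024 = 0.163; P(Priority=P4 | Resolution=4-24h) = 0.024/0.163 = 0.147239.
P(Resolution=1-4h) = 0.100 + 0.080 + 0.055 = 0.235; P(Priority=P4 | Resolution=1-4h) = 0.055/0.235 = 0.234043.
Difference = -0.08680.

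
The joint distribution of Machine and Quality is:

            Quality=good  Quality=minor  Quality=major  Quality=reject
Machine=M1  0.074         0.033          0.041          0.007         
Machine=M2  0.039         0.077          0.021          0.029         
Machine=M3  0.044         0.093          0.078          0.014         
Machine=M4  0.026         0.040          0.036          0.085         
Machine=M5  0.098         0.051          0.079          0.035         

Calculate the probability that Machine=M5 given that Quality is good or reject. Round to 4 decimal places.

P(Quality=good) = 0.074 + 0.039 + 0.044 + 0.026 + 0.098 = 0.281.
P(Quality=reject) = 0.007 + 0.029 + 0.014 + 0.085 + 0.035 = 0.170.
P(Quality ∈ {good, reject}) = 0.281 + 0.170 = 0.451; P(Machine=M5, Quality ∈ {good, reject}) = 0.098 + 0.035 = 0.133.
P(Machine=M5 | Quality ∈ {good, reject}) = 0.133/0.451 = 0.2949.

0.2949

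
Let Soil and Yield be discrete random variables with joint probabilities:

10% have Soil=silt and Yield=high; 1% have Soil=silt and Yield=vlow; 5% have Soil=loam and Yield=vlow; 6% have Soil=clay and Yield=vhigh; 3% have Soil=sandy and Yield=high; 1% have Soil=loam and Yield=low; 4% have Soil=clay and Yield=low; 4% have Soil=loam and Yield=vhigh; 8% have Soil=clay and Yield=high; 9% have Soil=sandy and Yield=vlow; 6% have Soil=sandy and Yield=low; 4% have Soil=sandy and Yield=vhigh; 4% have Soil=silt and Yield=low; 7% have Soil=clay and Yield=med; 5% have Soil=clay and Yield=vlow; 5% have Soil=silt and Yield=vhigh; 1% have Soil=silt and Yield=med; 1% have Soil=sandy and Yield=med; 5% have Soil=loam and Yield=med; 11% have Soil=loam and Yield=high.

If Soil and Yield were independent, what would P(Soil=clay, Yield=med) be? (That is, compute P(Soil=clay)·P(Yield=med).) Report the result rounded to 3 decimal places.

0.042

P(Soil=clay) = 0.05 + 0.04 + 0.07 + 0.08 + 0.06 = 0.30.
P(Yield=med) = 0.01 + 0.05 + 0.07 + 0.01 = 0.14.
Product: 0.30 × 0.14 = 0.042.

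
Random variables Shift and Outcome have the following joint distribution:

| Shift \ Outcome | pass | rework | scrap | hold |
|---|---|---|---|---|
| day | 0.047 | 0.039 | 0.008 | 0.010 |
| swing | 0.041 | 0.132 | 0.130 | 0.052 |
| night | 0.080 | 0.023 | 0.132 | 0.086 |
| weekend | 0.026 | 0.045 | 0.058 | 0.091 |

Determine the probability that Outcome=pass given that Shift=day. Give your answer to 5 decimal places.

0.45192

P(Shift=day) = 0.047 + 0.039 + 0.008 + 0.010 = 0.104.
P(Outcome=pass | Shift=day) = 0.047/0.104 = 0.45192.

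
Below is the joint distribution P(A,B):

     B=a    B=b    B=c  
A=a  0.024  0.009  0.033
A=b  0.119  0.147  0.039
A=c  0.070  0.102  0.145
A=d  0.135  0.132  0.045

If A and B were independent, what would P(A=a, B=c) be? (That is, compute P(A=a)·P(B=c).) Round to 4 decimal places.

0.0173

P(A=a) = 0.024 + 0.009 + 0.033 = 0.066.
P(B=c) = 0.033 + 0.039 + 0.145 + 0.045 = 0.262.
Product: 0.066 × 0.262 = 0.0173.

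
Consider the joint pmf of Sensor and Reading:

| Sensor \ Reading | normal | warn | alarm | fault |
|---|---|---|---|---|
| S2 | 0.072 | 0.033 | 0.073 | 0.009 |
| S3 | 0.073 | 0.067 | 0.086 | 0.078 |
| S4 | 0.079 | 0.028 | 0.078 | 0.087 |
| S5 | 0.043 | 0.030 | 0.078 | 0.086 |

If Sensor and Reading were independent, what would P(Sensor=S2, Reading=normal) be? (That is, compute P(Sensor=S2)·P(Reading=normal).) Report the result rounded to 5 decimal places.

0.04993

P(Sensor=S2) = 0.072 + 0.033 + 0.073 + 0.009 = 0.187.
P(Reading=normal) = 0.072 + 0.073 + 0.079 + 0.043 = 0.267.
Product: 0.187 × 0.267 = 0.04993.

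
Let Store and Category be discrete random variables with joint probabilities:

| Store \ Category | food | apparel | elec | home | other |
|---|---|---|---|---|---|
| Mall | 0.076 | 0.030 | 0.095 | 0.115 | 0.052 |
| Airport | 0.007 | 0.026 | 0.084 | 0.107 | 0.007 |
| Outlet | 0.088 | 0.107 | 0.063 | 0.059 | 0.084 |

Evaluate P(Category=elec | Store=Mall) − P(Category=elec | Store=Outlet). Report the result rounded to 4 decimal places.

0.1010

P(Store=Mall) = 0.076 + 0.030 + 0.095 + 0.115 + 0.052 = 0.368; P(Category=elec | Store=Mall) = 0.095/0.368 = 0.25815.
P(Store=Outlet) = 0.088 + 0.107 + 0.063 + 0.059 + 0.084 = 0.401; P(Category=elec | Store=Outlet) = 0.063/0.401 = 0.15711.
Difference = 0.1010.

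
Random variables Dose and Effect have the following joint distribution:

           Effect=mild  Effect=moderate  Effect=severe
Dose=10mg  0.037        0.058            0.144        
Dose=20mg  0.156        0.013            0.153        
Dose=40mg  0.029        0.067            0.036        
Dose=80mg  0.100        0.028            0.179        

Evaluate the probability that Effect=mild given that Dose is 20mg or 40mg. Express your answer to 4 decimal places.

P(Dose=20mg) = 0.156 + 0.013 + 0.153 = 0.322.
P(Dose=40mg) = 0.029 + 0.067 + 0.036 = 0.132.
P(Dose ∈ {20mg, 40mg}) = 0.322 + 0.132 = 0.454; P(Effect=mild, Dose ∈ {20mg, 40mg}) = 0.156 + 0.029 = 0.185.
P(Effect=mild | Dose ∈ {20mg, 40mg}) = 0.185/0.454 = 0.4075.

0.4075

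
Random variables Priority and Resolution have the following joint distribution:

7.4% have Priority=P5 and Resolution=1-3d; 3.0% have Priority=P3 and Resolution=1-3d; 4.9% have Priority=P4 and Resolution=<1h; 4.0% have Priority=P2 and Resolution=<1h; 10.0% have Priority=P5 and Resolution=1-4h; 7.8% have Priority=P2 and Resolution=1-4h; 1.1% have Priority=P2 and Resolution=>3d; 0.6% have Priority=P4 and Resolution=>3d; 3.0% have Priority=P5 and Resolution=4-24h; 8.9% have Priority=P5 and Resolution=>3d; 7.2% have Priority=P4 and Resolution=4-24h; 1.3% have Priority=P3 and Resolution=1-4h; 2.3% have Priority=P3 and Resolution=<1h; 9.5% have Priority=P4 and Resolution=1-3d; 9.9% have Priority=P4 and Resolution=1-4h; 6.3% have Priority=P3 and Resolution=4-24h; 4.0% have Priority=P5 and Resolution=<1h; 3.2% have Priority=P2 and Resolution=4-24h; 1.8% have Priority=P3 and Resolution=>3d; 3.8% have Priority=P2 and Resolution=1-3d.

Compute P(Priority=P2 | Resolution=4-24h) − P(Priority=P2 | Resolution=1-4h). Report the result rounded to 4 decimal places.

-0.1065

P(Resolution=4-24h) = 0.032 + 0.063 + 0.072 + 0.030 = 0.197; P(Priority=P2 | Resolution=4-24h) = 0.032/0.197 = 0.16244.
P(Resolution=1-4h) = 0.078 + 0.013 + 0.099 + 0.100 = 0.290; P(Priority=P2 | Resolution=1-4h) = 0.078/0.290 = 0.26897.
Difference = -0.1065.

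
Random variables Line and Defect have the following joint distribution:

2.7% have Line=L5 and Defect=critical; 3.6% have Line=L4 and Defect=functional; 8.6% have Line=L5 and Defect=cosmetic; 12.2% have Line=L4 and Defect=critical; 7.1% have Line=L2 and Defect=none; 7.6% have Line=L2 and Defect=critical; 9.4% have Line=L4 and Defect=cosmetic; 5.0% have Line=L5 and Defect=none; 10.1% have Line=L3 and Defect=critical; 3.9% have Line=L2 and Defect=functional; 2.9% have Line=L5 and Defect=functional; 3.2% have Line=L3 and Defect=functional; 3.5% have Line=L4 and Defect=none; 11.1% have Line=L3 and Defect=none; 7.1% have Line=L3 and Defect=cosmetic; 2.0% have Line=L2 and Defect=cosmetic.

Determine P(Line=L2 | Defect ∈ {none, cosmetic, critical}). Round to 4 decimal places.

0.1933

P(Defect=none) = 0.071 + 0.111 + 0.035 + 0.050 = 0.267.
P(Defect=cosmetic) = 0.020 + 0.071 + 0.094 + 0.086 = 0.271.
P(Defect=critical) = 0.076 + 0.101 + 0.122 + 0.027 = 0.326.
P(Defect ∈ {none, cosmetic, critical}) = 0.267 + 0.271 + 0.326 = 0.864; P(Line=L2, Defect ∈ {none, cosmetic, critical}) = 0.071 + 0.020 + 0.076 = 0.167.
P(Line=L2 | Defect ∈ {none, cosmetic, critical}) = 0.167/0.864 = 0.1933.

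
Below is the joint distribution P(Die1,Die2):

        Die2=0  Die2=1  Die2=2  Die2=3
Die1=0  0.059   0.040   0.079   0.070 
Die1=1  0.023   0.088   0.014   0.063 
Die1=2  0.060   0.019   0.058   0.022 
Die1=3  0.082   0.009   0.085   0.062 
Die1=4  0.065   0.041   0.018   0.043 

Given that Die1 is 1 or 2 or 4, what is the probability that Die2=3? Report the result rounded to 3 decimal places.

0.249

P(Die1=1) = 0.023 + 0.088 + 0.014 + 0.063 = 0.188.
P(Die1=2) = 0.060 + 0.019 + 0.058 + 0.022 = 0.159.
P(Die1=4) = 0.065 + 0.041 + 0.018 + 0.043 = 0.167.
P(Die1 ∈ {1, 2, 4}) = 0.188 + 0.159 + 0.167 = 0.514; P(Die2=3, Die1 ∈ {1, 2, 4}) = 0.063 + 0.022 + 0.043 = 0.128.
P(Die2=3 | Die1 ∈ {1, 2, 4}) = 0.128/0.514 = 0.249.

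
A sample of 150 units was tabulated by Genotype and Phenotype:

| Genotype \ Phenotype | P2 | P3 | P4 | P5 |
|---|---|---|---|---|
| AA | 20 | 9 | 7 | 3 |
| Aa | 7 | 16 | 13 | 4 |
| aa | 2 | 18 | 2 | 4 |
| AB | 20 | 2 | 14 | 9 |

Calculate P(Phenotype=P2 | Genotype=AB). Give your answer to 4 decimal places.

Total with Genotype=AB: 20 + 2 + 14 + 9 = 45.
P(Phenotype=P2 | Genotype=AB) = 20/45 = 0.4444.

0.4444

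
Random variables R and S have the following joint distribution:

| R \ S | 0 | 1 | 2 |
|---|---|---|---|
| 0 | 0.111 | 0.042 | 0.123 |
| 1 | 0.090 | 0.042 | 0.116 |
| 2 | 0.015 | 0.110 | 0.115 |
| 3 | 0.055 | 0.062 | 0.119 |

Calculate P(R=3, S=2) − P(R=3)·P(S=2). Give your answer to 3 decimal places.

P(R=3) = 0.055 + 0.062 + 0.119 = 0.236.
P(S=2) = 0.123 + 0.116 + 0.115 + 0.119 = 0.473.
P(R=3, S=2) − P(R=3)P(S=2) = 0.119 − 0.236×0.473 = 0.007.

0.007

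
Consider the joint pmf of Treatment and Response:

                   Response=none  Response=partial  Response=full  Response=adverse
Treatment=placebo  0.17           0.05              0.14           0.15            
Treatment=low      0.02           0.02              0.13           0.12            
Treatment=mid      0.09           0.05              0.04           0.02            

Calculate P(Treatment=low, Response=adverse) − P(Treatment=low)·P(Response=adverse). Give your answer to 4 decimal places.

0.0359

P(Treatment=low) = 0.02 + 0.02 + 0.13 + 0.12 = 0.29.
P(Response=adverse) = 0.15 + 0.12 + 0.02 = 0.29.
P(Treatment=low, Response=adverse) − P(Treatment=low)P(Response=adverse) = 0.12 − 0.29×0.29 = 0.0359.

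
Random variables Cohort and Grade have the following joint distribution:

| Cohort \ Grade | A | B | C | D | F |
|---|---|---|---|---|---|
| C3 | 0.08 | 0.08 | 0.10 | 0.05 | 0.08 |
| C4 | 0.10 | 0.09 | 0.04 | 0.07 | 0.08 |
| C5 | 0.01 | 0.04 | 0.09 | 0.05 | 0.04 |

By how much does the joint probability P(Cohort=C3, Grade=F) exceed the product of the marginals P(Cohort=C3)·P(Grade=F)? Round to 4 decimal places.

P(Cohort=C3) = 0.08 + 0.08 + 0.10 + 0.05 + 0.08 = 0.39.
P(Grade=F) = 0.08 + 0.08 + 0.04 = 0.20.
P(Cohort=C3, Grade=F) − P(Cohort=C3)P(Grade=F) = 0.08 − 0.39×0.20 = 0.0020.

0.0020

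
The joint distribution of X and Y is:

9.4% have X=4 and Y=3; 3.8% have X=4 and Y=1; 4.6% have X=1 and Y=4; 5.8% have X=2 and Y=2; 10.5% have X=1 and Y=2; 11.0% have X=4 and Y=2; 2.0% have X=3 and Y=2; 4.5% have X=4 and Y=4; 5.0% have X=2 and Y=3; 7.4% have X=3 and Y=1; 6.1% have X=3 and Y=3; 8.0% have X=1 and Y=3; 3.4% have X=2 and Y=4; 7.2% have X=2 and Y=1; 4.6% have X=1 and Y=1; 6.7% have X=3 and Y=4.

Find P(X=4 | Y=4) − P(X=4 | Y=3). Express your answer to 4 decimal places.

-0.0954

P(Y=4) = 0.046 + 0.034 + 0.067 + 0.045 = 0.192; P(X=4 | Y=4) = 0.045/0.192 = 0.23438.
P(Y=3) = 0.080 + 0.050 + 0.061 + 0.094 = 0.285; P(X=4 | Y=3) = 0.094/0.285 = 0.32982.
Difference = -0.0954.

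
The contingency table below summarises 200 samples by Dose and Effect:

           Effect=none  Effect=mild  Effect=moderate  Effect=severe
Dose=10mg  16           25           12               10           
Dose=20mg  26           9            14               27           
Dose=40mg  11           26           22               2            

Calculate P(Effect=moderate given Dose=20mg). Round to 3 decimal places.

Total with Dose=20mg: 26 + 9 + 14 + 27 = 76.
P(Effect=moderate | Dose=20mg) = 14/76 = 0.184.

0.184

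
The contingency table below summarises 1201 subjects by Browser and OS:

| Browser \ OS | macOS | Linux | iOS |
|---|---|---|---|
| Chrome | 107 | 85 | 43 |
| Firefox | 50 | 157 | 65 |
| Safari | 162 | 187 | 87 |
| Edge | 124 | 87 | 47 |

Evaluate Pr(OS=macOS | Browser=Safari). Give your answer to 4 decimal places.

Total with Browser=Safari: 162 + 187 + 87 = 436.
P(OS=macOS | Browser=Safari) = 162/436 = 0.3716.

0.3716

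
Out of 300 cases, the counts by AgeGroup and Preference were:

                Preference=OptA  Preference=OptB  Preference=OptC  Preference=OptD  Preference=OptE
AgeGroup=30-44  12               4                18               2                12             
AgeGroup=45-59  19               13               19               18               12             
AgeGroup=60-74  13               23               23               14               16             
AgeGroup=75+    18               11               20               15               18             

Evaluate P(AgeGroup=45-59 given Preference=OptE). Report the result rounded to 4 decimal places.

0.2069

Total with Preference=OptE: 12 + 12 + 16 + 18 = 58.
P(AgeGroup=45-59 | Preference=OptE) = 12/58 = 0.2069.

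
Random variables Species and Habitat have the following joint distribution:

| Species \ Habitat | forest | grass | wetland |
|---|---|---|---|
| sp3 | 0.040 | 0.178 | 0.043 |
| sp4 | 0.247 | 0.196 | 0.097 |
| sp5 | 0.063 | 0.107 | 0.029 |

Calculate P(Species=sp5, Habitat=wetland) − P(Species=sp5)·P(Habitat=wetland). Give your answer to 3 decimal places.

-0.005

P(Species=sp5) = 0.063 + 0.107 + 0.029 = 0.199.
P(Habitat=wetland) = 0.043 + 0.097 + 0.029 = 0.169.
P(Species=sp5, Habitat=wetland) − P(Species=sp5)P(Habitat=wetland) = 0.029 − 0.199×0.169 = -0.005.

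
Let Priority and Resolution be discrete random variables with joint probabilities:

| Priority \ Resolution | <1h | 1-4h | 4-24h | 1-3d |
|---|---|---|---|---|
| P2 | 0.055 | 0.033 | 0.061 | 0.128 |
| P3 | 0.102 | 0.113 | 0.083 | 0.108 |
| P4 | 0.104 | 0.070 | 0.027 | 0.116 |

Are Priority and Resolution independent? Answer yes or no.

no

P(Priority=P3) = 0.406 and P(Resolution=1-3d) = 0.352, so their product is 0.14291, but P(Priority=P3, Resolution=1-3d) = 0.108. Since these differ, Priority and Resolution are not independent.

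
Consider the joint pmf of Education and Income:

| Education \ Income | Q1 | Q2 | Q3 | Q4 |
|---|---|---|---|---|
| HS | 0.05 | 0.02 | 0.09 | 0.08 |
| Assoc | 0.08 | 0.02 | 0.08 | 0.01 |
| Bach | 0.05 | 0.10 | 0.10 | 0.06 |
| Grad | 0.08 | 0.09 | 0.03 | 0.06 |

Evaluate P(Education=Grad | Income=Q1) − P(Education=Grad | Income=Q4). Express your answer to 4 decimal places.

P(Income=Q1) = 0.05 + 0.08 + 0.05 + 0.08 = 0.26; P(Education=Grad | Income=Q1) = 0.08/0.26 = 0.30769.
P(Income=Q4) = 0.08 + 0.01 + 0.06 + 0.06 = 0.21; P(Education=Grad | Income=Q4) = 0.06/0.21 = 0.28571.
Difference = 0.0220.

0.0220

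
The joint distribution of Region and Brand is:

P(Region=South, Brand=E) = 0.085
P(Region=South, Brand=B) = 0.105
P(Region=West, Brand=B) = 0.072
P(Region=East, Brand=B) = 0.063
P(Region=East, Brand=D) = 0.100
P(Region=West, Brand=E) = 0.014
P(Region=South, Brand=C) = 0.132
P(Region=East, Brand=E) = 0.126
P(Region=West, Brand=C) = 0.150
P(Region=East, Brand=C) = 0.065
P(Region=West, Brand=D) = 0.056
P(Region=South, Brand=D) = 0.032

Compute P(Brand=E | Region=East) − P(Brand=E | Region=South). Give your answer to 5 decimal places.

P(Region=East) = 0.063 + 0.065 + 0.100 + 0.126 = 0.354; P(Brand=E | Region=East) = 0.126/0.354 = 0.355932.
P(Region=South) = 0.105 + 0.132 + 0.032 + 0.085 = 0.354; P(Brand=E | Region=South) = 0.085/0.354 = 0.240113.
Difference = 0.11582.

0.11582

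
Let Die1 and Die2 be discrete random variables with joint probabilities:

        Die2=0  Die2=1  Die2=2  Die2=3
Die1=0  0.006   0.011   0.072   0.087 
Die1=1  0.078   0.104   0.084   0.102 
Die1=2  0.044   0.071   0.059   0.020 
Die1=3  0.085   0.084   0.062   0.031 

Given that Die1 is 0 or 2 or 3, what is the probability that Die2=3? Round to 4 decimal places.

0.2184

P(Die1=0) = 0.006 + 0.011 + 0.072 + 0.087 = 0.176.
P(Die1=2) = 0.044 + 0.071 + 0.059 + 0.020 = 0.194.
P(Die1=3) = 0.085 + 0.084 + 0.062 + 0.031 = 0.262.
P(Die1 ∈ {0, 2, 3}) = 0.176 + 0.194 + 0.262 = 0.632; P(Die2=3, Die1 ∈ {0, 2, 3}) = 0.087 + 0.020 + 0.031 = 0.138.
P(Die2=3 | Die1 ∈ {0, 2, 3}) = 0.138/0.632 = 0.2184.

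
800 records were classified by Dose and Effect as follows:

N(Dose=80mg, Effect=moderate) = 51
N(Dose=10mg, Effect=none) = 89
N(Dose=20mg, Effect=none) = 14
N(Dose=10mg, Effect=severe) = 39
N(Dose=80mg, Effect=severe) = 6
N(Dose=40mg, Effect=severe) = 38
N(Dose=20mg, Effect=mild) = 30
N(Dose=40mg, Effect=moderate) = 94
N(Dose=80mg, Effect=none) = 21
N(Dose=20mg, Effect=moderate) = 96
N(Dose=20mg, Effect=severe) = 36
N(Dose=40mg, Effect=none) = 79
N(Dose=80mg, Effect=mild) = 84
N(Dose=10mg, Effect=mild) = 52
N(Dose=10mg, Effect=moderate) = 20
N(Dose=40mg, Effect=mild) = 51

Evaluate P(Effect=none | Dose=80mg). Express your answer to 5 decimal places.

Total with Dose=80mg: 21 + 84 + 51 + 6 = 162.
P(Effect=none | Dose=80mg) = 21/162 = 0.12963.

0.12963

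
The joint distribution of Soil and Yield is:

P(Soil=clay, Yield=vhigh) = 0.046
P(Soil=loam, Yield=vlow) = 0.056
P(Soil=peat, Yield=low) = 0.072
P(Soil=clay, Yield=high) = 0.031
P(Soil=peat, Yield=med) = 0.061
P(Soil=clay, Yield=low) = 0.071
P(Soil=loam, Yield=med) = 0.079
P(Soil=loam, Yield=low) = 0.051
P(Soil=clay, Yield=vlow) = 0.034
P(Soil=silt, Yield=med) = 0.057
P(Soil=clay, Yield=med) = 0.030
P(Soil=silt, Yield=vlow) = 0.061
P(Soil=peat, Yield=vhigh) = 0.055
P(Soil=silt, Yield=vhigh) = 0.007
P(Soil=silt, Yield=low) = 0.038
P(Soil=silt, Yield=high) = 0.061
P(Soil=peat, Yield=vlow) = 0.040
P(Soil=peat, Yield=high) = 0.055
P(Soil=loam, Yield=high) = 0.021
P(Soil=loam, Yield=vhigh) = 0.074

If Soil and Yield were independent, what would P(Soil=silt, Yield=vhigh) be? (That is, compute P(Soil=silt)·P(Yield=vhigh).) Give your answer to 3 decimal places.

0.041

P(Soil=silt) = 0.061 + 0.038 + 0.057 + 0.061 + 0.007 = 0.224.
P(Yield=vhigh) = 0.074 + 0.046 + 0.007 + 0.055 = 0.182.
Product: 0.224 × 0.182 = 0.041.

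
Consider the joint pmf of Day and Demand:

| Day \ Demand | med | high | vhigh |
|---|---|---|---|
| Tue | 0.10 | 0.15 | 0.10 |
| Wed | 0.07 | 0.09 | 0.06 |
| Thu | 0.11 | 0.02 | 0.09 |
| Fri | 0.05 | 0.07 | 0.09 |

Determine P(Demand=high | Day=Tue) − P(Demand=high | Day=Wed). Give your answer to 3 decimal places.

0.019

P(Day=Tue) = 0.10 + 0.15 + 0.10 = 0.35; P(Demand=high | Day=Tue) = 0.15/0.35 = 0.4286.
P(Day=Wed) = 0.07 + 0.09 + 0.06 = 0.22; P(Demand=high | Day=Wed) = 0.09/0.22 = 0.4091.
Difference = 0.019.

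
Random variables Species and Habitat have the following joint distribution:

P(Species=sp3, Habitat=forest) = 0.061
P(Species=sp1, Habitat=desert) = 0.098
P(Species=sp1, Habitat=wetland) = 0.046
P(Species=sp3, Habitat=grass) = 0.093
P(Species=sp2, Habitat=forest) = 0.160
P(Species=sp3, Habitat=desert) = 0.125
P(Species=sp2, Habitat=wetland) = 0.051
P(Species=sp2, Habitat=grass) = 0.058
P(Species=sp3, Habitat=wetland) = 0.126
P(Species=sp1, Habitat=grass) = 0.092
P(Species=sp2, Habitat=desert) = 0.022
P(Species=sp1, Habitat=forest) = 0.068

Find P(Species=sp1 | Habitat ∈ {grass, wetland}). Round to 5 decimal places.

P(Habitat=grass) = 0.092 + 0.058 + 0.093 = 0.243.
P(Habitat=wetland) = 0.046 + 0.051 + 0.126 = 0.223.
P(Habitat ∈ {grass, wetland}) = 0.243 + 0.223 = 0.466; P(Species=sp1, Habitat ∈ {grass, wetland}) = 0.092 + 0.046 = 0.138.
P(Species=sp1 | Habitat ∈ {grass, wetland}) = 0.138/0.466 = 0.29614.

0.29614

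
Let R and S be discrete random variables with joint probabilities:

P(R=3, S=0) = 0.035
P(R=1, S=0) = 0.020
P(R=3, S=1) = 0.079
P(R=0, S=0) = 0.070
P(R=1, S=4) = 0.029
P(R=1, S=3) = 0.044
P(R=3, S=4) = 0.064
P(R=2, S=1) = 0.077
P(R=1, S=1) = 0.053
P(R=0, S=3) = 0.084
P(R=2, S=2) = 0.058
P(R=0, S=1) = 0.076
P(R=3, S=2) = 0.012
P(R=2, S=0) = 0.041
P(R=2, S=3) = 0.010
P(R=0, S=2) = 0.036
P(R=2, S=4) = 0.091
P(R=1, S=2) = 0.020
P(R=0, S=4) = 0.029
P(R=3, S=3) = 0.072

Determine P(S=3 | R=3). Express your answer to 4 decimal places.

0.2748

P(R=3) = 0.035 + 0.079 + 0.012 + 0.072 + 0.064 = 0.262.
P(S=3 | R=3) = 0.072/0.262 = 0.2748.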